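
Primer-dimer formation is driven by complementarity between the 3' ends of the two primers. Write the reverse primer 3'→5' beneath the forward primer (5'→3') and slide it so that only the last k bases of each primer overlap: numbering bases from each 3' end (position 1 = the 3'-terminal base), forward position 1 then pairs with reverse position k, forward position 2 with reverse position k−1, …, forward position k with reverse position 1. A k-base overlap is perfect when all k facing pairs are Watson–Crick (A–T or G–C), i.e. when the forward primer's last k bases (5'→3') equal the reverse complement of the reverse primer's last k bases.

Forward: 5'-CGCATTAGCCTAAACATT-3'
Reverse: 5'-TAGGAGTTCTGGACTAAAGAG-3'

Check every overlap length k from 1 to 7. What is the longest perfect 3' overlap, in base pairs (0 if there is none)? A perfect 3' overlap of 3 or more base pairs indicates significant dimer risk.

Longest perfect overlap: 0 complementary base pairs; below the dimer-risk threshold (threshold 3).

Last 7 bases (5'→3') — forward …AAACATT, reverse …TAAAGAG.
Reverse complement of the reverse primer's last 7 bases: CTCTTTA; its first k bases are the reverse complement of the reverse primer's last k bases, so a perfect k-base overlap needs the forward primer's last k bases to equal them.
Comparing (forward last k vs required): k=1: T vs C ✗; k=2: TT vs CT ✗; k=3: ATT vs CTC ✗; k=4: CATT vs CTCT ✗; k=5: ACATT vs CTCTT ✗; k=6: AACATT vs CTCTTT ✗; k=7: AAACATT vs CTCTTTA ✗.
No overlap length from 1 to 7 is perfect, so the longest perfect 3' overlap is 0.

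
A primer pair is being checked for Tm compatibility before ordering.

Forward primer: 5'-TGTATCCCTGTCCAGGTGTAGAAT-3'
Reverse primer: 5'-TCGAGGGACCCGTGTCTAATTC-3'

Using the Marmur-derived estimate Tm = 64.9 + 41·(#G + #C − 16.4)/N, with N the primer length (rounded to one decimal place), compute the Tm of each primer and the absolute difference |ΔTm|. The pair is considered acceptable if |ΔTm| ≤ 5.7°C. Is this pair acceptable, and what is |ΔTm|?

|ΔTm| = 1.0°C; the pair is acceptable.

Forward: G+C = 11, N = 24 → Tm = 64.9 + 41·(11 − 16.4)/24 = 55.7°C.
Reverse: G+C = 12, N = 22 → Tm = 64.9 + 41·(12 − 16.4)/22 = 56.7°C.
|ΔTm| = |55.7 − 56.7| = 1.0°C, ≤ 5.7°C.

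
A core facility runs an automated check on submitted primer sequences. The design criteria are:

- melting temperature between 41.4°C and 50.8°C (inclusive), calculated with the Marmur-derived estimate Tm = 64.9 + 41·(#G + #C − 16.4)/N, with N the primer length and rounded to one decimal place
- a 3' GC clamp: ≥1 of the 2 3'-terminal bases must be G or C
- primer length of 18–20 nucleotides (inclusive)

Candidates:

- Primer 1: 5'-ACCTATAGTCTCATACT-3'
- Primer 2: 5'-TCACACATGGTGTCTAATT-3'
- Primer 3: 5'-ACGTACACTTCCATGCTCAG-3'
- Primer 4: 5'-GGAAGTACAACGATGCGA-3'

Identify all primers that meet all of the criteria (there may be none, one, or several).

Primer 1 (17 nt, A=5 T=6 G=1 C=5): Tm = 64.9 + 41·(6 − 16.4)/17 = 39.8°C, outside 41.4–50.8°C ✗; 3' end CT has 1 G/C ✓; length 17, outside 18–20 ✗ — fails.
Primer 2 (19 nt, A=5 T=7 G=3 C=4): Tm = 64.9 + 41·(7 − 16.4)/19 = 44.6°C ✓; 3' end TT has 0 G/C, need ≥1 ✗; length 19 ✓ — fails.
Primer 3 (20 nt, A=5 T=5 G=3 C=7): Tm = 64.9 + 41·(10 − 16.4)/20 = 51.8°C, outside 41.4–50.8°C ✗; 3' end AG has 1 G/C ✓; length 20 ✓ — fails.
Primer 4 (18 nt, A=7 T=2 G=6 C=3): Tm = 64.9 + 41·(9 − 16.4)/18 = 48.0°C ✓; 3' end GA has 1 G/C ✓; length 18 ✓ — passes.

Primer 4 only.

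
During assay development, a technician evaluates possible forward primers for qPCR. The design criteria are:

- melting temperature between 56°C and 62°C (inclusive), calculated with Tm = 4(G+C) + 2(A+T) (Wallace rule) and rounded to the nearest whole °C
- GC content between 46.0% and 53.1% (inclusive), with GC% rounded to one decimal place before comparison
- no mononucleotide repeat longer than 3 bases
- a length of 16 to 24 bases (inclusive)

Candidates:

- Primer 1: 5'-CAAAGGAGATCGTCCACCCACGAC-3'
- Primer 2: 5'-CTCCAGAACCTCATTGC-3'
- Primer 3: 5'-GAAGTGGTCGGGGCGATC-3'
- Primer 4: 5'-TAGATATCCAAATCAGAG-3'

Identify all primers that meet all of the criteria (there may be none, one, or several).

None of the candidates satisfy all criteria.

Primer 1 (24 nt, A=8 T=2 G=5 C=9): Tm = 2·10 + 4·14 = 76°C, outside 56–62°C ✗; GC 14/24 = 58.3%, outside 46.0–53.1% ✗; longest run = 3 ✓; length 24 ✓ — fails.
Primer 2 (17 nt, A=4 T=4 G=2 C=7): Tm = 2·8 + 4·9 = 52°C, outside 56–62°C ✗; GC 9/17 = 52.9% ✓; longest run = 2 ✓; length 17 ✓ — fails.
Primer 3 (18 nt, A=3 T=3 G=9 C=3): Tm = 2·6 + 4·12 = 60°C ✓; GC 12/18 = 66.7%, outside 46.0–53.1% ✗; longest run = 4, exceeds 3 ✗; length 18 ✓ — fails.
Primer 4 (18 nt, A=8 T=4 G=3 C=3): Tm = 2·12 + 4·6 = 48°C, outside 56–62°C ✗; GC 6/18 = 33.3%, outside 46.0–53.1% ✗; longest run = 3 ✓; length 18 ✓ — fails.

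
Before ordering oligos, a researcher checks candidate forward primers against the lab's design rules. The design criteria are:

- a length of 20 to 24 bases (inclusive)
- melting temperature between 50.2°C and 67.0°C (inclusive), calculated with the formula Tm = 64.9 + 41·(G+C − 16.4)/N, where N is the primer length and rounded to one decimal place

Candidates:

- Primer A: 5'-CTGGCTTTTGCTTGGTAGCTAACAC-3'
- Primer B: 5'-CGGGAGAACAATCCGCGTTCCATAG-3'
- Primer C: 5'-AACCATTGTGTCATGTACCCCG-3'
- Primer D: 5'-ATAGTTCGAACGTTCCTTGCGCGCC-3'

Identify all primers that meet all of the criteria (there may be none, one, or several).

Primer A (25 nt, A=4 T=9 G=6 C=6): length 25, outside 20–24 ✗; Tm = 64.9 + 41·(12 − 16.4)/25 = 57.7°C ✓ — fails.
Primer B (25 nt, A=7 T=4 G=7 C=7): length 25, outside 20–24 ✗; Tm = 64.9 + 41·(14 − 16.4)/25 = 61.0°C ✓ — fails.
Primer C (22 nt, A=5 T=6 G=4 C=7): length 22 ✓; Tm = 64.9 + 41·(11 − 16.4)/22 = 54.8°C ✓ — passes.
Primer D (25 nt, A=4 T=7 G=6 C=8): length 25, outside 20–24 ✗; Tm = 64.9 + 41·(14 − 16.4)/25 = 61.0°C ✓ — fails.

Primer C only.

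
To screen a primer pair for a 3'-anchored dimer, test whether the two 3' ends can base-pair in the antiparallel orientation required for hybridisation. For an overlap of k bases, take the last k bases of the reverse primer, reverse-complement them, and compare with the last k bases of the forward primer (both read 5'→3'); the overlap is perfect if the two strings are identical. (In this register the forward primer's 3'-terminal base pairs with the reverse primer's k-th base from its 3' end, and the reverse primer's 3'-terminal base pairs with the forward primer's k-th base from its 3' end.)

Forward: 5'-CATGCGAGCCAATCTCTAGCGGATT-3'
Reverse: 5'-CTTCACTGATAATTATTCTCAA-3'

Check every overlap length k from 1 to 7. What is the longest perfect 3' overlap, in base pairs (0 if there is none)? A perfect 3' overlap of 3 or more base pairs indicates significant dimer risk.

Longest perfect overlap: 2 complementary base pairs; below the dimer-risk threshold (threshold 3).

Last 7 bases (5'→3') — forward …GCGGATT, reverse …TTCTCAA.
Reverse complement of the reverse primer's last 7 bases: TTGAGAA; its first k bases are the reverse complement of the reverse primer's last k bases, so a perfect k-base overlap needs the forward primer's last k bases to equal them.
Comparing (forward last k vs required): k=1: T vs T ✓; k=2: TT vs TT ✓; k=3: ATT vs TTG ✗; k=4: GATT vs TTGA ✗; k=5: GGATT vs TTGAG ✗; k=6: CGGATT vs TTGAGA ✗; k=7: GCGGATT vs TTGAGAA ✗.
Perfect overlaps at k = 1, 2; the largest is 2.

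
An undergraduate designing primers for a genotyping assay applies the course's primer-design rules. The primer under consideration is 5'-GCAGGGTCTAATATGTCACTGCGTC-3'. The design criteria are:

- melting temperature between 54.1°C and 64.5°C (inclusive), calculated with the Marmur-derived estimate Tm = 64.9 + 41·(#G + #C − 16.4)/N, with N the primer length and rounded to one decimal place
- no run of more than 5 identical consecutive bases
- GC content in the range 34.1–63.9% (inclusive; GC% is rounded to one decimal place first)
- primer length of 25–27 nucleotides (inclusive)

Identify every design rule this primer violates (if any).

Base counts: A=5, T=7, G=7, C=6 (length 25).
Tm: Tm = 64.9 + 41·(13 − 16.4)/25 = 59.3°C ✓
homopolymer run: longest run = 3 ✓
GC content: GC 13/25 = 52.0% ✓
length: length 25 ✓

Meets all criteria.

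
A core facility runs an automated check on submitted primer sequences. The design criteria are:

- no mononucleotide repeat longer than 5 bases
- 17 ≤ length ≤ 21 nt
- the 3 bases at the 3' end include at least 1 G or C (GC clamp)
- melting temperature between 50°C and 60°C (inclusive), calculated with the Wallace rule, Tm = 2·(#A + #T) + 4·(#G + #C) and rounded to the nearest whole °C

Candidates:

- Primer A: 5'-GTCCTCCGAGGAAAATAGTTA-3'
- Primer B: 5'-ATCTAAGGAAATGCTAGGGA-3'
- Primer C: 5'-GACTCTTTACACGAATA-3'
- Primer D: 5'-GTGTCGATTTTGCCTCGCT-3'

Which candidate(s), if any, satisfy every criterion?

Primer A (21 nt, A=7 T=5 G=5 C=4): longest run = 4 ✓; length 21 ✓; 3' end TTA has 0 G/C, need ≥1 ✗; Tm = 2·12 + 4·9 = 60°C ✓ — fails.
Primer B (20 nt, A=8 T=4 G=6 C=2): longest run = 3 ✓; length 20 ✓; 3' end GGA has 2 G/C ✓; Tm = 2·12 + 4·8 = 56°C ✓ — passes.
Primer C (17 nt, A=6 T=5 G=2 C=4): longest run = 3 ✓; length 17 ✓; 3' end ATA has 0 G/C, need ≥1 ✗; Tm = 2·11 + 4·6 = 46°C, outside 50–60°C ✗ — fails.
Primer D (19 nt, A=1 T=8 G=5 C=5): longest run = 4 ✓; length 19 ✓; 3' end GCT has 2 G/C ✓; Tm = 2·9 + 4·10 = 58°C ✓ — passes.

Primer B and Primer D.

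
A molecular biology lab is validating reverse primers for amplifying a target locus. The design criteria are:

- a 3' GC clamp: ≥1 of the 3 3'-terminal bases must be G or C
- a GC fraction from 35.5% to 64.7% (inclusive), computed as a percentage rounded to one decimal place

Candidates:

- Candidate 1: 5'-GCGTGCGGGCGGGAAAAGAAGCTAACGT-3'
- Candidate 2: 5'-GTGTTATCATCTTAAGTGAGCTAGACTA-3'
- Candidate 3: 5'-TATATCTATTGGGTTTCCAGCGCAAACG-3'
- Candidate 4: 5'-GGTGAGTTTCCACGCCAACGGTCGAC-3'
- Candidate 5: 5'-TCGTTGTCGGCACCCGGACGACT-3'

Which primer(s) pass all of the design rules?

Candidate 1, Candidate 2, Candidate 3 and Candidate 4.

Candidate 1 (28 nt, A=8 T=3 G=12 C=5): 3' end CGT has 2 G/C ✓; GC 17/28 = 60.7% ✓ — passes.
Candidate 2 (28 nt, A=8 T=10 G=6 C=4): 3' end CTA has 1 G/C ✓; GC 10/28 = 35.7% ✓ — passes.
Candidate 3 (28 nt, A=7 T=9 G=6 C=6): 3' end ACG has 2 G/C ✓; GC 12/28 = 42.9% ✓ — passes.
Candidate 4 (26 nt, A=5 T=5 G=8 C=8): 3' end GAC has 2 G/C ✓; GC 16/26 = 61.5% ✓ — passes.
Candidate 5 (23 nt, A=3 T=5 G=7 C=8): 3' end ACT has 1 G/C ✓; GC 15/23 = 65.2%, outside 35.5–64.7% ✗ — fails.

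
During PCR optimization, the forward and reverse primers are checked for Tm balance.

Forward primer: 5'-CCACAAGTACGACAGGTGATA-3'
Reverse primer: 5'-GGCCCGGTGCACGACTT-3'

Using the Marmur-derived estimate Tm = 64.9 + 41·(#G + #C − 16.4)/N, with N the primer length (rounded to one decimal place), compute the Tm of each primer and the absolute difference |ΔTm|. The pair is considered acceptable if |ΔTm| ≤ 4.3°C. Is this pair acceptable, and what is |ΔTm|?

Forward: G+C = 10, N = 21 → Tm = 64.9 + 41·(10 − 16.4)/21 = 52.4°C.
Reverse: G+C = 12, N = 17 → Tm = 64.9 + 41·(12 − 16.4)/17 = 54.3°C.
|ΔTm| = |52.4 − 54.3| = 1.9°C, ≤ 4.3°C.

|ΔTm| = 1.9°C; the pair is acceptable.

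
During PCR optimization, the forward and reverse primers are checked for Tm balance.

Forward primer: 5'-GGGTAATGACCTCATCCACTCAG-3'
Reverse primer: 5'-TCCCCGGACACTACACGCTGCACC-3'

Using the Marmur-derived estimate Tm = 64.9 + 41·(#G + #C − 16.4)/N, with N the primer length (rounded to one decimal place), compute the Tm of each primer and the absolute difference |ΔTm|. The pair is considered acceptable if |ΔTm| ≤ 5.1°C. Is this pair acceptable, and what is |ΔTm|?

|ΔTm| = 7.1°C; the pair is not acceptable.

Forward: G+C = 12, N = 23 → Tm = 64.9 + 41·(12 − 16.4)/23 = 57.1°C.
Reverse: G+C = 16, N = 24 → Tm = 64.9 + 41·(16 − 16.4)/24 = 64.2°C.
|ΔTm| = |57.1 − 64.2| = 7.1°C, > 5.1°C.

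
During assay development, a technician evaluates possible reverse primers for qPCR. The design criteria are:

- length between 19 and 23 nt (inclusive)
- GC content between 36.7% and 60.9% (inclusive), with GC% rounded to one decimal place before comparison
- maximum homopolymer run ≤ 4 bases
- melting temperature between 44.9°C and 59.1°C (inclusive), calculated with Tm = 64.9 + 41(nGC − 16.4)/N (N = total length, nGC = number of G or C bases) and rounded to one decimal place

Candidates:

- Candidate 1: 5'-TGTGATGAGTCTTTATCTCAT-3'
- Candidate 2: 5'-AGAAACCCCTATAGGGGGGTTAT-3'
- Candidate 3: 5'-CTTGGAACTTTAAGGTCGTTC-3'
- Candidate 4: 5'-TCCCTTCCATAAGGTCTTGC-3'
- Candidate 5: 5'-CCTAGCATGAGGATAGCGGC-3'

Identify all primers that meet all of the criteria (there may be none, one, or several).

Candidate 1 (21 nt, A=4 T=10 G=4 C=3): length 21 ✓; GC 7/21 = 33.3%, outside 36.7–60.9% ✗; longest run = 3 ✓; Tm = 64.9 + 41·(7 − 16.4)/21 = 46.5°C ✓ — fails.
Candidate 2 (23 nt, A=7 T=5 G=7 C=4): length 23 ✓; GC 11/23 = 47.8% ✓; longest run = 6, exceeds 4 ✗; Tm = 64.9 + 41·(11 − 16.4)/23 = 55.3°C ✓ — fails.
Candidate 3 (21 nt, A=4 T=8 G=5 C=4): length 21 ✓; GC 9/21 = 42.9% ✓; longest run = 3 ✓; Tm = 64.9 + 41·(9 − 16.4)/21 = 50.5°C ✓ — passes.
Candidate 4 (20 nt, A=3 T=7 G=3 C=7): length 20 ✓; GC 10/20 = 50.0% ✓; longest run = 3 ✓; Tm = 64.9 + 41·(10 − 16.4)/20 = 51.8°C ✓ — passes.
Candidate 5 (20 nt, A=5 T=3 G=7 C=5): length 20 ✓; GC 12/20 = 60.0% ✓; longest run = 2 ✓; Tm = 64.9 + 41·(12 − 16.4)/20 = 55.9°C ✓ — passes.

Candidate 3, Candidate 4 and Candidate 5.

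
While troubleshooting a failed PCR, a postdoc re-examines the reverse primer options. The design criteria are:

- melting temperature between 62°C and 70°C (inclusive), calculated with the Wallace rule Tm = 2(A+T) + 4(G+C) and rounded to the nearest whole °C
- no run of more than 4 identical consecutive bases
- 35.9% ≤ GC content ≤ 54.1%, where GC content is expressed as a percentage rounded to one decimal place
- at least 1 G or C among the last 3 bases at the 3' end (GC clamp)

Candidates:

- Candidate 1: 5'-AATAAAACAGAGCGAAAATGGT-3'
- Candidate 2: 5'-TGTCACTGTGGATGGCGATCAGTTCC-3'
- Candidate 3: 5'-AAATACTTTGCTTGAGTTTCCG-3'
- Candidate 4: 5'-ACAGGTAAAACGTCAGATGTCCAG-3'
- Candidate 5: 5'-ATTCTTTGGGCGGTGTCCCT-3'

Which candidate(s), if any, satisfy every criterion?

Candidate 4 only.

Candidate 1 (22 nt, A=12 T=3 G=5 C=2): Tm = 2·15 + 4·7 = 58°C, outside 62–70°C ✗; longest run = 4 ✓; GC 7/22 = 31.8%, outside 35.9–54.1% ✗; 3' end GGT has 2 G/C ✓ — fails.
Candidate 2 (26 nt, A=4 T=8 G=8 C=6): Tm = 2·12 + 4·14 = 80°C, outside 62–70°C ✗; longest run = 2 ✓; GC 14/26 = 53.8% ✓; 3' end TCC has 2 G/C ✓ — fails.
Candidate 3 (22 nt, A=5 T=9 G=4 C=4): Tm = 2·14 + 4·8 = 60°C, outside 62–70°C ✗; longest run = 3 ✓; GC 8/22 = 36.4% ✓; 3' end CCG has 3 G/C ✓ — fails.
Candidate 4 (24 nt, A=9 T=4 G=6 C=5): Tm = 2·13 + 4·11 = 70°C ✓; longest run = 4 ✓; GC 11/24 = 45.8% ✓; 3' end CAG has 2 G/C ✓ — passes.
Candidate 5 (20 nt, A=1 T=8 G=6 C=5): Tm = 2·9 + 4·11 = 62°C ✓; longest run = 3 ✓; GC 11/20 = 55.0%, outside 35.9–54.1% ✗; 3' end CCT has 2 G/C ✓ — fails.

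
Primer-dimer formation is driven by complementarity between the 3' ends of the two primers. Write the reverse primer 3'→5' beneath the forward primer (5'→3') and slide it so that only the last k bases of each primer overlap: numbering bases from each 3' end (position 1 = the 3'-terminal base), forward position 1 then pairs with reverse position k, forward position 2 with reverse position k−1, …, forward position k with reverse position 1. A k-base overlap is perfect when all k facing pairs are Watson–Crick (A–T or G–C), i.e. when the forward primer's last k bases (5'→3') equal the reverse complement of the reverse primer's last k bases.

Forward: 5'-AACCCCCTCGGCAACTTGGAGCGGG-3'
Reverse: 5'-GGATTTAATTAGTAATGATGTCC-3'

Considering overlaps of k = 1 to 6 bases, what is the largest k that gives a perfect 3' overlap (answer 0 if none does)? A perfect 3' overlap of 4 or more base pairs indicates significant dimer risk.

Last 6 bases (5'→3') — forward …AGCGGG, reverse …ATGTCC.
Reverse complement of the reverse primer's last 6 bases: GGACAT; its first k bases are the reverse complement of the reverse primer's last k bases, so a perfect k-base overlap needs the forward primer's last k bases to equal them.
Comparing (forward last k vs required): k=1: G vs G ✓; k=2: GG vs GG ✓; k=3: GGG vs GGA ✗; k=4: CGGG vs GGAC ✗; k=5: GCGGG vs GGACA ✗; k=6: AGCGGG vs GGACAT ✗.
Perfect overlaps at k = 1, 2; the largest is 2.

Longest perfect overlap: 2 complementary base pairs; below the dimer-risk threshold (threshold 4).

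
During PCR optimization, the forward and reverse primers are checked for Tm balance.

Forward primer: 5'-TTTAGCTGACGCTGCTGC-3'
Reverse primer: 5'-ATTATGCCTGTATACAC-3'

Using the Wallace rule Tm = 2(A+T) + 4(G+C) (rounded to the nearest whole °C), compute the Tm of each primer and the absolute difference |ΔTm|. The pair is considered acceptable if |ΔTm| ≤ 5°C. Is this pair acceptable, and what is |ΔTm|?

Forward: A=2 T=6 G=5 C=5 → Tm = 2·8 + 4·10 = 56°C.
Reverse: A=5 T=6 G=2 C=4 → Tm = 2·11 + 4·6 = 46°C.
|ΔTm| = |56 − 46| = 10°C, > 5°C.

|ΔTm| = 10°C; the pair is not acceptable.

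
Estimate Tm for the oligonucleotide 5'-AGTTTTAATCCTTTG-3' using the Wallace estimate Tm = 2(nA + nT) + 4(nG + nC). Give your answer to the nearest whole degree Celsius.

38°C

Base counts: A=3, T=8, G=2, C=2 (length 15).
Tm = 2·(3+8) + 4·(2+2) = 2·11 + 4·4 = 22 + 16 = 38°C.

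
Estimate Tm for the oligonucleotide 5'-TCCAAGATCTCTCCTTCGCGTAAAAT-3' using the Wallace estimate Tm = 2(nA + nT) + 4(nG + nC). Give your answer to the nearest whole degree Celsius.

74°C

Base counts: A=7, T=8, G=3, C=8 (length 26).
Tm = 2·(7+8) + 4·(3+8) = 2·15 + 4·11 = 30 + 44 = 74°C.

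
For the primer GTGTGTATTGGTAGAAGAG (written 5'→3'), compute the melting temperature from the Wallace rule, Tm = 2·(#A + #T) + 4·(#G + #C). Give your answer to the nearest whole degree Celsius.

Base counts: A=5, T=6, G=8, C=0 (length 19).
Tm = 2·(5+6) + 4·(8+0) = 2·11 + 4·8 = 22 + 32 = 54°C.

54°C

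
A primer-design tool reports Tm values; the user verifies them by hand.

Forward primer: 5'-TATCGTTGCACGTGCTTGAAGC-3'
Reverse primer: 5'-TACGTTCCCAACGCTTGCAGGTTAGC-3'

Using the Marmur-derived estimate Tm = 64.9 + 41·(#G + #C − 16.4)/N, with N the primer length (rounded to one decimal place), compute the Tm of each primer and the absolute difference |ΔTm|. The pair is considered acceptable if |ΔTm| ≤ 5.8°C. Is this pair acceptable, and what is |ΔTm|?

|ΔTm| = 6.3°C; the pair is not acceptable.

Forward: G+C = 11, N = 22 → Tm = 64.9 + 41·(11 − 16.4)/22 = 54.8°C.
Reverse: G+C = 14, N = 26 → Tm = 64.9 + 41·(14 − 16.4)/26 = 61.1°C.
|ΔTm| = |54.8 − 61.1| = 6.3°C, > 5.8°C.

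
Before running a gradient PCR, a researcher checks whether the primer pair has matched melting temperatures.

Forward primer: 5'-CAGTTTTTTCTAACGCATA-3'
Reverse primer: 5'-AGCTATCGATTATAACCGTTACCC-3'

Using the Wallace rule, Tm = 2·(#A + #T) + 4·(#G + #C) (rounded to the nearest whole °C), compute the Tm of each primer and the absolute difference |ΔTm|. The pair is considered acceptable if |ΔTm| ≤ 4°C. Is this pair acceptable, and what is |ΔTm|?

Forward: A=5 T=8 G=2 C=4 → Tm = 2·13 + 4·6 = 50°C.
Reverse: A=7 T=7 G=3 C=7 → Tm = 2·14 + 4·10 = 68°C.
|ΔTm| = |50 − 68| = 18°C, > 4°C.

|ΔTm| = 18°C; the pair is not acceptable.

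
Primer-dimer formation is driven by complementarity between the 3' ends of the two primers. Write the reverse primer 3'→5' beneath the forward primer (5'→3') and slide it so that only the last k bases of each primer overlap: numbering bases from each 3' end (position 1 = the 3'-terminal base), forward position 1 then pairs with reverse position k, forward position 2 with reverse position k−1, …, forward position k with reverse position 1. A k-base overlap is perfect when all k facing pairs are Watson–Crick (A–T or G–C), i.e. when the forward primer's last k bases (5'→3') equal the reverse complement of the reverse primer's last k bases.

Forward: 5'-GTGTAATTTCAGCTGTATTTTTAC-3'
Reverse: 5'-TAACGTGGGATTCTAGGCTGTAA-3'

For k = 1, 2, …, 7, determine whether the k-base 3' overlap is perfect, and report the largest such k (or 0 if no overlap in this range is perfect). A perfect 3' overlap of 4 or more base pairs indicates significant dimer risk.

Last 7 bases (5'→3') — forward …TTTTTAC, reverse …GCTGTAA.
Reverse complement of the reverse primer's last 7 bases: TTACAGC; its first k bases are the reverse complement of the reverse primer's last k bases, so a perfect k-base overlap needs the forward primer's last k bases to equal them.
Comparing (forward last k vs required): k=1: C vs T ✗; k=2: AC vs TT ✗; k=3: TAC vs TTA ✗; k=4: TTAC vs TTAC ✓; k=5: TTTAC vs TTACA ✗; k=6: TTTTAC vs TTACAG ✗; k=7: TTTTTAC vs TTACAGC ✗.
Only k = 4 is perfect, so the longest perfect 3' overlap is 4.

Longest perfect overlap: 4 complementary base pairs; significant dimer risk (threshold 4).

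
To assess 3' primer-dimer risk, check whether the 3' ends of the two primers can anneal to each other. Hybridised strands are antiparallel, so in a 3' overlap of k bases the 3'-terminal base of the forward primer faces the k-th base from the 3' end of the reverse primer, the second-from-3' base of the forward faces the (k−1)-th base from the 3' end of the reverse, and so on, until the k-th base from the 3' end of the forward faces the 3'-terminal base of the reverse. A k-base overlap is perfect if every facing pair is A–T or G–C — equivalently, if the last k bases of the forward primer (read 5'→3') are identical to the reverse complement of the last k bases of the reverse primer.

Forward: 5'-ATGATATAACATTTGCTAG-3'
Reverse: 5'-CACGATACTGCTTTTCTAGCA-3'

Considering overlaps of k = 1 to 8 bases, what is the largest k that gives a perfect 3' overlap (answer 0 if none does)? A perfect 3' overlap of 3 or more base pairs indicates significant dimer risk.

Longest perfect overlap: 6 complementary base pairs; significant dimer risk (threshold 3).

Last 8 bases (5'→3') — forward …TTTGCTAG, reverse …TTCTAGCA.
Reverse complement of the reverse primer's last 8 bases: TGCTAGAA; its first k bases are the reverse complement of the reverse primer's last k bases, so a perfect k-base overlap needs the forward primer's last k bases to equal them.
Comparing (forward last k vs required): k=1: G vs T ✗; k=2: AG vs TG ✗; k=3: TAG vs TGC ✗; k=4: CTAG vs TGCT ✗; k=5: GCTAG vs TGCTA ✗; k=6: TGCTAG vs TGCTAG ✓; k=7: TTGCTAG vs TGCTAGA ✗; k=8: TTTGCTAG vs TGCTAGAA ✗.
Only k = 6 is perfect, so the longest perfect 3' overlap is 6.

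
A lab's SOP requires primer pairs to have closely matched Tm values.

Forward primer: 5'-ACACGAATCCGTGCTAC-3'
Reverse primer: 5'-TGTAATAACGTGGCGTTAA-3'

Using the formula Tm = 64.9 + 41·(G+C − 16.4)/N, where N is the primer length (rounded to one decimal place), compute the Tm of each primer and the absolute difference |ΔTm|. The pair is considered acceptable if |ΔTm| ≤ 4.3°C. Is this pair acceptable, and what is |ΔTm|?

|ΔTm| = 2.5°C; the pair is acceptable.

Forward: G+C = 9, N = 17 → Tm = 64.9 + 41·(9 − 16.4)/17 = 47.1°C.
Reverse: G+C = 7, N = 19 → Tm = 64.9 + 41·(7 − 16.4)/19 = 44.6°C.
|ΔTm| = |47.1 − 44.6| = 2.5°C, ≤ 4.3°C.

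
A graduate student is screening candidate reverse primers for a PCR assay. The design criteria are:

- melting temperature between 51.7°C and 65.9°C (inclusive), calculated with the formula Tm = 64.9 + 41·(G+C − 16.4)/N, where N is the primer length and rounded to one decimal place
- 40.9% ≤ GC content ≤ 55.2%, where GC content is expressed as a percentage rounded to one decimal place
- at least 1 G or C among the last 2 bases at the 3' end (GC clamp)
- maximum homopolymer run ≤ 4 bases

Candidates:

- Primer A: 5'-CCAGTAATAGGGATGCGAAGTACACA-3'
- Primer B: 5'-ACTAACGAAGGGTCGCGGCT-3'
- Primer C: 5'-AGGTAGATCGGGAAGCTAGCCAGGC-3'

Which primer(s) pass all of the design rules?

Primer A only.

Primer A (26 nt, A=10 T=4 G=7 C=5): Tm = 64.9 + 41·(12 − 16.4)/26 = 58.0°C ✓; GC 12/26 = 46.2% ✓; 3' end CA has 1 G/C ✓; longest run = 3 ✓ — passes.
Primer B (20 nt, A=5 T=3 G=7 C=5): Tm = 64.9 + 41·(12 − 16.4)/20 = 55.9°C ✓; GC 12/20 = 60.0%, outside 40.9–55.2% ✗; 3' end CT has 1 G/C ✓; longest run = 3 ✓ — fails.
Primer C (25 nt, A=7 T=3 G=10 C=5): Tm = 64.9 + 41·(15 − 16.4)/25 = 62.6°C ✓; GC 15/25 = 60.0%, outside 40.9–55.2% ✗; 3' end GC has 2 G/C ✓; longest run = 3 ✓ — fails.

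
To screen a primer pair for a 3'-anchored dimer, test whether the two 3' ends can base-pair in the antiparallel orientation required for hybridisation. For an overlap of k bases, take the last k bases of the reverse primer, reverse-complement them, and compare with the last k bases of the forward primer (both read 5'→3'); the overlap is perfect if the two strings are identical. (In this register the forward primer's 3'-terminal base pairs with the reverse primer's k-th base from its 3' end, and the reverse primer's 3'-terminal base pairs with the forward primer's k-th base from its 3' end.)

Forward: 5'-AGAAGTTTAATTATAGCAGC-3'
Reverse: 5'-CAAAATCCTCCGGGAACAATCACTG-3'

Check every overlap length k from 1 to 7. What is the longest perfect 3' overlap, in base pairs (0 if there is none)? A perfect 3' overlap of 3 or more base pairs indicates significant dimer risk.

Last 7 bases (5'→3') — forward …TAGCAGC, reverse …ATCACTG.
Reverse complement of the reverse primer's last 7 bases: CAGTGAT; its first k bases are the reverse complement of the reverse primer's last k bases, so a perfect k-base overlap needs the forward primer's last k bases to equal them.
Comparing (forward last k vs required): k=1: C vs C ✓; k=2: GC vs CA ✗; k=3: AGC vs CAG ✗; k=4: CAGC vs CAGT ✗; k=5: GCAGC vs CAGTG ✗; k=6: AGCAGC vs CAGTGA ✗; k=7: TAGCAGC vs CAGTGAT ✗.
Only k = 1 is perfect, so the longest perfect 3' overlap is 1.

Longest perfect overlap: 1 complementary base pair; below the dimer-risk threshold (threshold 3).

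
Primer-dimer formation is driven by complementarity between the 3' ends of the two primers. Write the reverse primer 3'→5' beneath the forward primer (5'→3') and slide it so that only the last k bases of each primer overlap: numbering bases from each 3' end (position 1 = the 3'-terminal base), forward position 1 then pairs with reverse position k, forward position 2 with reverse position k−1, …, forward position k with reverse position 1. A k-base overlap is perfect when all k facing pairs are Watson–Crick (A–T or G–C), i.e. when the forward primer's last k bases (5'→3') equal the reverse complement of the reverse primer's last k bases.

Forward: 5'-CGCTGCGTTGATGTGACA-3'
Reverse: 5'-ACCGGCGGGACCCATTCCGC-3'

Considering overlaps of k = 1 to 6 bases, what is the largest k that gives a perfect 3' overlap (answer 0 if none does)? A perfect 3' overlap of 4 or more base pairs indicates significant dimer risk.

Longest perfect overlap: 0 complementary base pairs; below the dimer-risk threshold (threshold 4).

Last 6 bases (5'→3') — forward …GTGACA, reverse …TTCCGC.
Reverse complement of the reverse primer's last 6 bases: GCGGAA; its first k bases are the reverse complement of the reverse primer's last k bases, so a perfect k-base overlap needs the forward primer's last k bases to equal them.
Comparing (forward last k vs required): k=1: A vs G ✗; k=2: CA vs GC ✗; k=3: ACA vs GCG ✗; k=4: GACA vs GCGG ✗; k=5: TGACA vs GCGGA ✗; k=6: GTGACA vs GCGGAA ✗.
No overlap length from 1 to 6 is perfect, so the longest perfect 3' overlap is 0.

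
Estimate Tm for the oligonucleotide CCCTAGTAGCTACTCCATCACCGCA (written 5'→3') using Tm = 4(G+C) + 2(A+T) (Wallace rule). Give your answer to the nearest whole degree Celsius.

Base counts: A=6, T=5, G=3, C=11 (length 25).
Tm = 2·(6+5) + 4·(3+11) = 2·11 + 4·14 = 22 + 56 = 78°C.

78°C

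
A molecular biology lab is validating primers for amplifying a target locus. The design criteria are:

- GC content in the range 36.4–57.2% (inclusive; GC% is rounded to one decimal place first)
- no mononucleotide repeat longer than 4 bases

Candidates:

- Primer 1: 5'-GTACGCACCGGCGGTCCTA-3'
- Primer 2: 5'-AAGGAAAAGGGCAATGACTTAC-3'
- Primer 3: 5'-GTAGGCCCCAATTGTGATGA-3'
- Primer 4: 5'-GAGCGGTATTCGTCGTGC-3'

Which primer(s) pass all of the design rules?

Primer 1 (19 nt, A=3 T=3 G=6 C=7): GC 13/19 = 68.4%, outside 36.4–57.2% ✗; longest run = 2 ✓ — fails.
Primer 2 (22 nt, A=10 T=3 G=6 C=3): GC 9/22 = 40.9% ✓; longest run = 4 ✓ — passes.
Primer 3 (20 nt, A=5 T=5 G=6 C=4): GC 10/20 = 50.0% ✓; longest run = 4 ✓ — passes.
Primer 4 (18 nt, A=2 T=5 G=7 C=4): GC 11/18 = 61.1%, outside 36.4–57.2% ✗; longest run = 2 ✓ — fails.

Primer 2 and Primer 3.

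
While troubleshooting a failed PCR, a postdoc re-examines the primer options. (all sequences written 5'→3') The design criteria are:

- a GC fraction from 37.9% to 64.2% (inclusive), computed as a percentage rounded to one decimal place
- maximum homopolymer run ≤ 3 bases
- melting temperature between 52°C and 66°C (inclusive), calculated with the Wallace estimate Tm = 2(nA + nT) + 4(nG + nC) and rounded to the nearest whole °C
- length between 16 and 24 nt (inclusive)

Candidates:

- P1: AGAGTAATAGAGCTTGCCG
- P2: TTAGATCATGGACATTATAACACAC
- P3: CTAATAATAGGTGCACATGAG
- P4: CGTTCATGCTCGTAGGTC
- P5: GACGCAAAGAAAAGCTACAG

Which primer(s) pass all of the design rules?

P1, P3 and P4.

P1 (19 nt, A=6 T=4 G=6 C=3): GC 9/19 = 47.4% ✓; longest run = 2 ✓; Tm = 2·10 + 4·9 = 56°C ✓; length 19 ✓ — passes.
P2 (25 nt, A=10 T=7 G=3 C=5): GC 8/25 = 32.0%, outside 37.9–64.2% ✗; longest run = 2 ✓; Tm = 2·17 + 4·8 = 66°C ✓; length 25, outside 16–24 ✗ — fails.
P3 (21 nt, A=8 T=5 G=5 C=3): GC 8/21 = 38.1% ✓; longest run = 2 ✓; Tm = 2·13 + 4·8 = 58°C ✓; length 21 ✓ — passes.
P4 (18 nt, A=2 T=6 G=5 C=5): GC 10/18 = 55.6% ✓; longest run = 2 ✓; Tm = 2·8 + 4·10 = 56°C ✓; length 18 ✓ — passes.
P5 (20 nt, A=10 T=1 G=5 C=4): GC 9/20 = 45.0% ✓; longest run = 4, exceeds 3 ✗; Tm = 2·11 + 4·9 = 58°C ✓; length 20 ✓ — fails.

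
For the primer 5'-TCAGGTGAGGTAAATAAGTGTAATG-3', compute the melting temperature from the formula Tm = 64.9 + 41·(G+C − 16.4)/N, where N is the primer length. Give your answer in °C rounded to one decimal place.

52.8°C

Base counts: A=9, T=7, G=8, C=1; G+C = 9, N = 25.
Tm = 64.9 + 41·(9 − 16.4)/25 = 64.9 + -303.40/25 = 52.8°C.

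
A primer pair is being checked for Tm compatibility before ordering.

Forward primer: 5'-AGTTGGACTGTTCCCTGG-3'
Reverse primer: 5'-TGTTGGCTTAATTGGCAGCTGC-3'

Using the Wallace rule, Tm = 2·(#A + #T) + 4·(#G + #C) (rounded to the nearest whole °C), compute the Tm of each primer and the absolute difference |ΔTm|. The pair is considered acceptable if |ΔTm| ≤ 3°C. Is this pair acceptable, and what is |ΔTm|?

|ΔTm| = 10°C; the pair is not acceptable.

Forward: A=2 T=6 G=6 C=4 → Tm = 2·8 + 4·10 = 56°C.
Reverse: A=3 T=8 G=7 C=4 → Tm = 2·11 + 4·11 = 66°C.
|ΔTm| = |56 − 66| = 10°C, > 3°C.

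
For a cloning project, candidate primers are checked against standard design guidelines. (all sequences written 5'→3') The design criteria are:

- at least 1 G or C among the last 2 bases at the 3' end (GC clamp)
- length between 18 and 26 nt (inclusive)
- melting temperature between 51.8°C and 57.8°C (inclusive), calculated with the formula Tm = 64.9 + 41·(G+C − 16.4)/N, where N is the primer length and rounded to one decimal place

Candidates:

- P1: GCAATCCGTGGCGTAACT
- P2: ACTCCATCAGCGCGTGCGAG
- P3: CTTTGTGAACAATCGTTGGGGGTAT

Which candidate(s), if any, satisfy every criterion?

P1 (18 nt, A=4 T=4 G=5 C=5): 3' end CT has 1 G/C ✓; length 18 ✓; Tm = 64.9 + 41·(10 − 16.4)/18 = 50.3°C, outside 51.8–57.8°C ✗ — fails.
P2 (20 nt, A=4 T=3 G=6 C=7): 3' end AG has 1 G/C ✓; length 20 ✓; Tm = 64.9 + 41·(13 − 16.4)/20 = 57.9°C, outside 51.8–57.8°C ✗ — fails.
P3 (25 nt, A=5 T=9 G=8 C=3): 3' end AT has 0 G/C, need ≥1 ✗; length 25 ✓; Tm = 64.9 + 41·(11 − 16.4)/25 = 56.0°C ✓ — fails.

None of the candidates satisfy all criteria.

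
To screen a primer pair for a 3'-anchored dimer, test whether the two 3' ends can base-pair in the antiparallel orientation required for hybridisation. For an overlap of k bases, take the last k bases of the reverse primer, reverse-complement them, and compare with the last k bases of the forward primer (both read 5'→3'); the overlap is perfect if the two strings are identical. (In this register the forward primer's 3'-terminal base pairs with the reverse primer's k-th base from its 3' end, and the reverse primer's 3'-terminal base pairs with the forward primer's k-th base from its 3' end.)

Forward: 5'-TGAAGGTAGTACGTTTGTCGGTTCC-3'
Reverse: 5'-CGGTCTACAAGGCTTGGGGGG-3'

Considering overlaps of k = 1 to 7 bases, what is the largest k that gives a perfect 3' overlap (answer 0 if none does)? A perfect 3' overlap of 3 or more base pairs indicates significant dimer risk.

Last 7 bases (5'→3') — forward …CGGTTCC, reverse …TGGGGGG.
Reverse complement of the reverse primer's last 7 bases: CCCCCCA; its first k bases are the reverse complement of the reverse primer's last k bases, so a perfect k-base overlap needs the forward primer's last k bases to equal them.
Comparing (forward last k vs required): k=1: C vs C ✓; k=2: CC vs CC ✓; k=3: TCC vs CCC ✗; k=4: TTCC vs CCCC ✗; k=5: GTTCC vs CCCCC ✗; k=6: GGTTCC vs CCCCCC ✗; k=7: CGGTTCC vs CCCCCCA ✗.
Perfect overlaps at k = 1, 2; the largest is 2.

Longest perfect overlap: 2 complementary base pairs; below the dimer-risk threshold (threshold 3).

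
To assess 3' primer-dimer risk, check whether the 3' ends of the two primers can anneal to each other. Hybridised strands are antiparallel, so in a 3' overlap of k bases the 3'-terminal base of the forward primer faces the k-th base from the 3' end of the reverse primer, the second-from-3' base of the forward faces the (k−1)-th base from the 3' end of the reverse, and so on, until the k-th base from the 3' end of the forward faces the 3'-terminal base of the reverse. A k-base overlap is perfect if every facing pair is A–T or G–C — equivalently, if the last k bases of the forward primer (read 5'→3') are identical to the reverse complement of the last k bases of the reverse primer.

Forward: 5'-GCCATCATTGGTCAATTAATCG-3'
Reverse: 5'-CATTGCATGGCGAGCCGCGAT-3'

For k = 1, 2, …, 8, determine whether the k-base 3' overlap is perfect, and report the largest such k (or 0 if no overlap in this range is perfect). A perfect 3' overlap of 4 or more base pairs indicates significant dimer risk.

Longest perfect overlap: 4 complementary base pairs; significant dimer risk (threshold 4).

Last 8 bases (5'→3') — forward …ATTAATCG, reverse …GCCGCGAT.
Reverse complement of the reverse primer's last 8 bases: ATCGCGGC; its first k bases are the reverse complement of the reverse primer's last k bases, so a perfect k-base overlap needs the forward primer's last k bases to equal them.
Comparing (forward last k vs required): k=1: G vs A ✗; k=2: CG vs AT ✗; k=3: TCG vs ATC ✗; k=4: ATCG vs ATCG ✓; k=5: AATCG vs ATCGC ✗; k=6: TAATCG vs ATCGCG ✗; k=7: TTAATCG vs ATCGCGG ✗; k=8: ATTAATCG vs ATCGCGGC ✗.
Only k = 4 is perfect, so the longest perfect 3' overlap is 4.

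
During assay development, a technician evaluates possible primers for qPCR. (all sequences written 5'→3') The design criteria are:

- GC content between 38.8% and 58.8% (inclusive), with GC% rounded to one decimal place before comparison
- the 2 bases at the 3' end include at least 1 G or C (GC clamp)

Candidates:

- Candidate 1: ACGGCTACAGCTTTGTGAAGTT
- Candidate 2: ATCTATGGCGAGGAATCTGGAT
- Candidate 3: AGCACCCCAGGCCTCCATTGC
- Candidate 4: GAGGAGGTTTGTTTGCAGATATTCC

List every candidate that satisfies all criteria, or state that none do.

Candidate 1 (22 nt, A=5 T=7 G=6 C=4): GC 10/22 = 45.5% ✓; 3' end TT has 0 G/C, need ≥1 ✗ — fails.
Candidate 2 (22 nt, A=6 T=6 G=7 C=3): GC 10/22 = 45.5% ✓; 3' end AT has 0 G/C, need ≥1 ✗ — fails.
Candidate 3 (21 nt, A=4 T=3 G=4 C=10): GC 14/21 = 66.7%, outside 38.8–58.8% ✗; 3' end GC has 2 G/C ✓ — fails.
Candidate 4 (25 nt, A=5 T=9 G=8 C=3): GC 11/25 = 44.0% ✓; 3' end CC has 2 G/C ✓ — passes.

Candidate 4 only.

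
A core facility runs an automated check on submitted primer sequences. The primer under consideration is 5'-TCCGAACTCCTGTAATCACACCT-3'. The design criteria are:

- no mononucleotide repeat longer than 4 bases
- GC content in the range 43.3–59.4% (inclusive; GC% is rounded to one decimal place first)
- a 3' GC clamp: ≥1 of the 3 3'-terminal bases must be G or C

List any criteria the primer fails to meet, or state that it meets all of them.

Meets all criteria.

Base counts: A=6, T=6, G=2, C=9 (length 23).
homopolymer run: longest run = 2 ✓
GC content: GC 11/23 = 47.8% ✓
GC clamp: 3' end CCT has 2 G/C ✓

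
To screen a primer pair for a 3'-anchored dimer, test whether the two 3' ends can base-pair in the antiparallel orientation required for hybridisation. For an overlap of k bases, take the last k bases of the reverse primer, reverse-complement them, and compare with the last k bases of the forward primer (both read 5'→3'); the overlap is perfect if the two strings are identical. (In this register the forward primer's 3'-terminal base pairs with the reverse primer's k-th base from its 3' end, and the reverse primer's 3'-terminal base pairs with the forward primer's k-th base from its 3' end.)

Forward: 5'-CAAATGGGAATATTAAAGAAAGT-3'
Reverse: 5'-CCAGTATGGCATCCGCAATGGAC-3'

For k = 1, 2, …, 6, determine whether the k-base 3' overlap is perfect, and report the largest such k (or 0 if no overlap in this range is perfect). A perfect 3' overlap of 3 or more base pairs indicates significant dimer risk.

Longest perfect overlap: 2 complementary base pairs; below the dimer-risk threshold (threshold 3).

Last 6 bases (5'→3') — forward …GAAAGT, reverse …ATGGAC.
Reverse complement of the reverse primer's last 6 bases: GTCCAT; its first k bases are the reverse complement of the reverse primer's last k bases, so a perfect k-base overlap needs the forward primer's last k bases to equal them.
Comparing (forward last k vs required): k=1: T vs G ✗; k=2: GT vs GT ✓; k=3: AGT vs GTC ✗; k=4: AAGT vs GTCC ✗; k=5: AAAGT vs GTCCA ✗; k=6: GAAAGT vs GTCCAT ✗.
Only k = 2 is perfect, so the longest perfect 3' overlap is 2.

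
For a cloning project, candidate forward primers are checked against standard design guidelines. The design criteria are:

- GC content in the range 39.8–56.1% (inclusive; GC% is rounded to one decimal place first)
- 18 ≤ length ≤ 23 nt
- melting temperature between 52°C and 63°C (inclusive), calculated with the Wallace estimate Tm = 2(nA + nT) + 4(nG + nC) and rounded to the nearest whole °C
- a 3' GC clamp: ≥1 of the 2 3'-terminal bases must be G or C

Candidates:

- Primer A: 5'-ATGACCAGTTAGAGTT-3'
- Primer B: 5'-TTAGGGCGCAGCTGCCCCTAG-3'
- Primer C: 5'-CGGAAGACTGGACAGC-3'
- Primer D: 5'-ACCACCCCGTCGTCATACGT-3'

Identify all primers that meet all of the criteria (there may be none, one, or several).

Primer A (16 nt, A=5 T=5 G=4 C=2): GC 6/16 = 37.5%, outside 39.8–56.1% ✗; length 16, outside 18–23 ✗; Tm = 2·10 + 4·6 = 44°C, outside 52–63°C ✗; 3' end TT has 0 G/C, need ≥1 ✗ — fails.
Primer B (21 nt, A=3 T=4 G=7 C=7): GC 14/21 = 66.7%, outside 39.8–56.1% ✗; length 21 ✓; Tm = 2·7 + 4·14 = 70°C, outside 52–63°C ✗; 3' end AG has 1 G/C ✓ — fails.
Primer C (16 nt, A=5 T=1 G=6 C=4): GC 10/16 = 62.5%, outside 39.8–56.1% ✗; length 16, outside 18–23 ✗; Tm = 2·6 + 4·10 = 52°C ✓; 3' end GC has 2 G/C ✓ — fails.
Primer D (20 nt, A=4 T=4 G=3 C=9): GC 12/20 = 60.0%, outside 39.8–56.1% ✗; length 20 ✓; Tm = 2·8 + 4·12 = 64°C, outside 52–63°C ✗; 3' end GT has 1 G/C ✓ — fails.

None of the candidates satisfy all criteria.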